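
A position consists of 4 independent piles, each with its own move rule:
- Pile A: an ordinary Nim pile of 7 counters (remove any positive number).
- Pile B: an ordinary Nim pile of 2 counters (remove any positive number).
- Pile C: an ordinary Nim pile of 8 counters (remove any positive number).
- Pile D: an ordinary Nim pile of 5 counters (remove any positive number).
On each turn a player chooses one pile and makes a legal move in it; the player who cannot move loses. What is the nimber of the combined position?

Pile A is a plain Nim pile of size 7, so its Grundy value is 7.
Pile B is a plain Nim pile of size 2, so its Grundy value is 2.
Pile C is a plain Nim pile of size 8, so its Grundy value is 8.
Pile D is a plain Nim pile of size 5, so its Grundy value is 5.
The value of a disjunctive sum is the nim-sum of the parts.
Combined value = 7 ⊕ 2 ⊕ 8 ⊕ 5 = 8.

8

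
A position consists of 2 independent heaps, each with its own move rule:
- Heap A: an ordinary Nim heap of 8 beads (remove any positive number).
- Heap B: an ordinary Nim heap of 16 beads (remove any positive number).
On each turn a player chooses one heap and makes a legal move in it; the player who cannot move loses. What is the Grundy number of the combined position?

24

Heap A is a plain Nim heap of size 8, so its Grundy value is 8.
Heap B is a plain Nim heap of size 16, so its Grundy value is 16.
The value of a disjunctive sum is the nim-sum of the parts.
Combined value = 8 XOR 16 = 24.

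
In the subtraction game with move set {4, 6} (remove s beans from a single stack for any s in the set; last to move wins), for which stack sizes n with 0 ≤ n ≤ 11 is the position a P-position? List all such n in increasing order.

0, 1, 2, 3, 10, 11

Build the Grundy sequence with g(k) = mex{g(k−s) : s ∈ {4, 6}, s ≤ k}:
k:     0  1  2  3  4  5  6  7  8  9 10 11
g(k):  0  0  0  0  1  1  1  1  2  2  0  0
The P-positions (g = 0) in 0..11 are 0, 1, 2, 3, 10, 11.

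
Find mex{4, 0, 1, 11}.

The values 0, 1 are all present; 2 is the first non-negative integer missing from the set.

2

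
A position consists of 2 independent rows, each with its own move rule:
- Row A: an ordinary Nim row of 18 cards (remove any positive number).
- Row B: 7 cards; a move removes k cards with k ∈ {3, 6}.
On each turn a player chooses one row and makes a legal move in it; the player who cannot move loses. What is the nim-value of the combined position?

16

Row A is a plain Nim row of size 18, so its Grundy value is 18.
For row B, compute g(0), g(1), … with moves {3, 6}:
k:     0  1  2  3  4  5  6  7
g(k):  0  0  0  1  1  1  2  2
So g(7) = 2.
By the Sprague-Grundy theorem, the Grundy value of a sum of independent games is the XOR of the component values.
Combined value = 18 XOR 2 = 16.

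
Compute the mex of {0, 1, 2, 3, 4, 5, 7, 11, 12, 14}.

6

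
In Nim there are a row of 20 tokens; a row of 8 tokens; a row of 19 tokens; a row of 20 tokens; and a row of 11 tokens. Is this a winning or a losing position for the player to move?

Winning position

Compute the nim-sum pairwise:
20 ⊕ 8 = 28
28 ⊕ 19 = 15
15 ⊕ 20 = 27
27 ⊕ 11 = 16
The nim-sum is 16 ≠ 0, so this is an N-position: the player to move can win.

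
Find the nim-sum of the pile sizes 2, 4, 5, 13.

14

Nim-sum: 2 ^ 4 ^ 5 ^ 13 = 14.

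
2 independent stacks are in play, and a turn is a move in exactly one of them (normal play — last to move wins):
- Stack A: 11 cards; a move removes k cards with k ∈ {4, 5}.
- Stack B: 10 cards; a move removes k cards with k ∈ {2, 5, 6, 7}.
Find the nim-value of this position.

3

Grundy values for stack A (subtraction set {4, 5}):
g(0) = mex{} = 0
g(1) = mex{} = 0
g(2) = mex{} = 0
g(3) = mex{} = 0
g(4) = mex{0} = 1
g(5) = mex{0} = 1
g(6) = mex{0} = 1
g(7) = mex{0} = 1
g(8) = mex{0,1} = 2
g(9) = mex{1} = 0
g(10) = mex{1} = 0
g(11) = mex{1} = 0
So g(11) = 0.
Grundy values for stack B (subtraction set {2, 5, 6, 7}):
g(0) = mex{} = 0
g(1) = mex{} = 0
g(2) = mex{0} = 1
g(3) = mex{0} = 1
g(4) = mex{1} = 0
g(5) = mex{0,1} = 2
g(6) = mex{0} = 1
g(7) = mex{0,1,2} = 3
g(8) = mex{0,1} = 2
g(9) = mex{0,1,3} = 2
g(10) = mex{0,1,2} = 3
So g(10) = 3.
By the Sprague-Grundy theorem, the Grundy value of a sum of independent games is the XOR of the component values.
Combined value = 0 XOR 3 = 3.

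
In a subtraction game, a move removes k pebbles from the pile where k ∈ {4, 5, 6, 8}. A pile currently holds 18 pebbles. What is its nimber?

1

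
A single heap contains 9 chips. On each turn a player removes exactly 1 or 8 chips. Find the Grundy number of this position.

Build the Grundy sequence with g(k) = mex{g(k−s) : s ∈ {1, 8}, s ≤ k}:
k:     0  1  2  3  4  5  6  7  8  9
g(k):  0  1  0  1  0  1  0  1  2  0
So g(9) = 0.

0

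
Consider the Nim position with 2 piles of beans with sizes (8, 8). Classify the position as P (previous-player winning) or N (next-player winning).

Write each in binary and XOR column by column:
  1000  (8)
  1000  (8)
  ----
  0000  (0)
The nim-sum is 0, so this is a P-position: the player to move is in a losing position under optimal play.

P-position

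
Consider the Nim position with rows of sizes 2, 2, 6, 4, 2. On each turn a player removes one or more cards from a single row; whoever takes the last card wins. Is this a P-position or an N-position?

Write each in binary and XOR column by column:
  010  (2)
  010  (2)
  110  (6)
  100  (4)
  010  (2)
  ---
  000  (0)
The nim-sum is 0, so this is a P-position: the player to move is in a losing position under optimal play.

P-position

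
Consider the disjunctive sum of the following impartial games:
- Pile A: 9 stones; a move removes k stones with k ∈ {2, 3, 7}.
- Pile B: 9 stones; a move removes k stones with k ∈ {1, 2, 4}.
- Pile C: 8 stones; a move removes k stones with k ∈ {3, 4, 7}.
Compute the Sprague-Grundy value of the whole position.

0

For pile A, compute g(0), g(1), … with moves {2, 3, 7}:
g(0) = mex{} = 0
g(1) = mex{} = 0
g(2) = mex{0} = 1
g(3) = mex{0} = 1
g(4) = mex{0,1} = 2
g(5) = mex{1} = 0
g(6) = mex{1,2} = 0
g(7) = mex{0,2} = 1
g(8) = mex{0} = 1
g(9) = mex{0,1} = 2
So g(9) = 2.
Build the Grundy sequence for pile B with g(k) = mex{g(k−s) : s ∈ {1, 2, 4}, s ≤ k}:
g(0) = mex{} = 0
g(1) = mex{0} = 1
g(2) = mex{0,1} = 2
g(3) = mex{1,2} = 0
g(4) = mex{0,2} = 1
g(5) = mex{0,1} = 2
g(6) = mex{1,2} = 0
g(7) = mex{0,2} = 1
g(8) = mex{0,1} = 2
g(9) = mex{1,2} = 0
So g(9) = 0.
For pile C, compute g(0), g(1), … with moves {3, 4, 7}:
k:     0  1  2  3  4  5  6  7  8
g(k):  0  0  0  1  1  1  2  2  2
So g(8) = 2.
By the Sprague-Grundy theorem, the Grundy value of a sum of independent games is the XOR of the component values.
Combined value = 2 XOR 0 XOR 2 = 0.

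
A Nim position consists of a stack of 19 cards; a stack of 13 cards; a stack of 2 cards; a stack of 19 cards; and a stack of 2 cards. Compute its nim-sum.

13

Compute the nim-sum pairwise:
19 XOR 13 = 30
30 XOR 2 = 28
28 XOR 19 = 15
15 XOR 2 = 13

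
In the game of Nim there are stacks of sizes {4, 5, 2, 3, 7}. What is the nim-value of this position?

7

In binary:
  100  (4)
  101  (5)
  010  (2)
  011  (3)
  111  (7)
  ---
  111  (7)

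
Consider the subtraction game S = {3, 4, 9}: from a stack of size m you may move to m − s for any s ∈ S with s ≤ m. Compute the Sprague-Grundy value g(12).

2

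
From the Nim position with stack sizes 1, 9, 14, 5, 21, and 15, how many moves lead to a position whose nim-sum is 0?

1

In binary:
  00001  (1)
  01001  (9)
  01110  (14)
  00101  (5)
  10101  (21)
  01111  (15)
  -----
  11001  (25)
The overall nim-sum is X = 25. A stack of size p has a winning move iff p XOR X < p (reduce it to p XOR X).
  1: 1 XOR 25 = 24 ≥ 1 — no move.
  9: 9 XOR 25 = 16 ≥ 9 — no move.
  14: 14 XOR 25 = 23 ≥ 14 — no move.
  5: 5 XOR 25 = 28 ≥ 5 — no move.
  21: 21 XOR 25 = 12 < 21 — winning move (to 12).
  15: 15 XOR 25 = 22 ≥ 15 — no move.
That gives 1 winning move.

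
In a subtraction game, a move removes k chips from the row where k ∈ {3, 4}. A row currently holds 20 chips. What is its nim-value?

Build the Grundy sequence with g(k) = mex{g(k−s) : s ∈ {3, 4}, s ≤ k}:
k:     0  1  2  3  4  5  6  7  8  9 10 11 12 13 14 15 16 17 18 19 20
g(k):  0  0  0  1  1  1  2  0  0  0  1  1  1  2  0  0  0  1  1  1  2
So g(20) = 2.

2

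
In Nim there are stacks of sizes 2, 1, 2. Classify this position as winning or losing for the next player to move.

In binary:
  10  (2)
  01  (1)
  10  (2)
  --
  01  (1)
The nim-sum is 1 ≠ 0, so this is an N-position: the player to move can win.

Winning position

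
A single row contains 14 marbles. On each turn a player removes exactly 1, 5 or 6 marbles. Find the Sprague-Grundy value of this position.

Grundy values for subtraction set {1, 5, 6}:
g(0) = mex{} = 0
g(1) = mex{0} = 1
g(2) = mex{1} = 0
g(3) = mex{0} = 1
g(4) = mex{1} = 0
g(5) = mex{0} = 1
g(6) = mex{0,1} = 2
g(7) = mex{0,1,2} = 3
g(8) = mex{0,1,3} = 2
g(9) = mex{0,1,2} = 3
g(10) = mex{0,1,3} = 2
g(11) = mex{1,2} = 0
g(12) = mex{0,2,3} = 1
g(13) = mex{1,2,3} = 0
g(14) = mex{0,2,3} = 1
So g(14) = 1.

1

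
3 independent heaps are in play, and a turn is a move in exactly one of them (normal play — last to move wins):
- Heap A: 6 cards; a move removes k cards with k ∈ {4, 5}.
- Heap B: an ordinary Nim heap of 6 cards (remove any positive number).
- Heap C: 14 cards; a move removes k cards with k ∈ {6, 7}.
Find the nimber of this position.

Grundy values for heap A (subtraction set {4, 5}):
g(0) = mex{} = 0
g(1) = mex{} = 0
g(2) = mex{} = 0
g(3) = mex{} = 0
g(4) = mex{0} = 1
g(5) = mex{0} = 1
g(6) = mex{0} = 1
So g(6) = 1.
Heap B is a plain Nim heap of size 6, so its Grundy value is 6.
Build the Grundy sequence for heap C with g(k) = mex{g(k−s) : s ∈ {6, 7}, s ≤ k}:
g(0) = mex{} = 0
g(1) = mex{} = 0
g(2) = mex{} = 0
g(3) = mex{} = 0
g(4) = mex{} = 0
g(5) = mex{} = 0
g(6) = mex{0} = 1
g(7) = mex{0} = 1
g(8) = mex{0} = 1
g(9) = mex{0} = 1
g(10) = mex{0} = 1
g(11) = mex{0} = 1
g(12) = mex{0,1} = 2
g(13) = mex{1} = 0
g(14) = mex{1} = 0
So g(14) = 0.
By the Sprague-Grundy theorem, the Grundy value of a sum of independent games is the XOR of the component values.
Combined value = 1 ⊕ 6 ⊕ 0 = 7.

7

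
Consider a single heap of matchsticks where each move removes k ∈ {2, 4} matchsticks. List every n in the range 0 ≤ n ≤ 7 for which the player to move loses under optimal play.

0, 1, 6, 7

Grundy values for subtraction set {2, 4}:
g(0) = mex{} = 0
g(1) = mex{} = 0
g(2) = mex{0} = 1
g(3) = mex{0} = 1
g(4) = mex{0,1} = 2
g(5) = mex{0,1} = 2
g(6) = mex{1,2} = 0
g(7) = mex{1,2} = 0
The P-positions (g = 0) in 0..7 are 0, 1, 6, 7.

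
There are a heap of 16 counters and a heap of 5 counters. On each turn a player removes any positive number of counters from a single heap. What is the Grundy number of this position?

Write each in binary and XOR column by column:
  10000  (16)
  00101  (5)
  -----
  10101  (21)

21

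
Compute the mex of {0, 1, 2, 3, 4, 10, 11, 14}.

5

The values 0, 1, 2, 3, 4 are all present; 5 is the first non-negative integer missing from the set.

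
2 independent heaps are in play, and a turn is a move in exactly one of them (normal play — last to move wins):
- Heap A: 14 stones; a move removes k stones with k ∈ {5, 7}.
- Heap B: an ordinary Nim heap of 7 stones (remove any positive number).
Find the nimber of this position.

7

Build the Grundy sequence for heap A with g(k) = mex{g(k−s) : s ∈ {5, 7}, s ≤ k}:
k:     0  1  2  3  4  5  6  7  8  9 10 11 12 13 14
g(k):  0  0  0  0  0  1  1  1  1  1  2  2  0  0  0
So g(14) = 0.
Heap B is a plain Nim heap of size 7, so its Grundy value is 7.
The value of a disjunctive sum is the nim-sum of the parts.
Combined value = 0 XOR 7 = 7.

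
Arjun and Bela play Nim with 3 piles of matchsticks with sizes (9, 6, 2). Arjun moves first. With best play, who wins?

Arjun wins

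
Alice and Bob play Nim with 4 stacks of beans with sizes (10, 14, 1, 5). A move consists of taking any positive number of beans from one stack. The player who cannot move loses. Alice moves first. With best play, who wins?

Compute the nim-sum pairwise:
10 ^ 14 = 4
4 ^ 1 = 5
5 ^ 5 = 0
The nim-sum is 0, so this is a P-position: the player to move is in a losing position under optimal play; Alice is about to move from it and so loses — Bob wins.

Bob wins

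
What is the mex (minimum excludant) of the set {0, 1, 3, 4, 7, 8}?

The values 0, 1 are all present; 2 is the first non-negative integer missing from the set.

2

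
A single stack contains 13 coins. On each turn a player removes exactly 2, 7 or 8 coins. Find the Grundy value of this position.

Compute g(0), g(1), … for moves {2, 7, 8}:
g(0) = mex{} = 0
g(1) = mex{} = 0
g(2) = mex{0} = 1
g(3) = mex{0} = 1
g(4) = mex{1} = 0
g(5) = mex{1} = 0
g(6) = mex{0} = 1
g(7) = mex{0} = 1
g(8) = mex{0,1} = 2
g(9) = mex{0,1} = 2
g(10) = mex{1,2} = 0
g(11) = mex{0,1,2} = 3
g(12) = mex{0} = 1
g(13) = mex{0,1,3} = 2
So g(13) = 2.

2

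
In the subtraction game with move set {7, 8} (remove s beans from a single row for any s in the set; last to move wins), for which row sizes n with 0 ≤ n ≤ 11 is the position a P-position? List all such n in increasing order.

0, 1, 2, 3, 4, 5, 6

Compute g(0), g(1), … for moves {7, 8}:
g(0) = mex{} = 0
g(1) = mex{} = 0
g(2) = mex{} = 0
g(3) = mex{} = 0
g(4) = mex{} = 0
g(5) = mex{} = 0
g(6) = mex{} = 0
g(7) = mex{0} = 1
g(8) = mex{0} = 1
g(9) = mex{0} = 1
g(10) = mex{0} = 1
g(11) = mex{0} = 1
The P-positions (g = 0) in 0..11 are 0, 1, 2, 3, 4, 5, 6.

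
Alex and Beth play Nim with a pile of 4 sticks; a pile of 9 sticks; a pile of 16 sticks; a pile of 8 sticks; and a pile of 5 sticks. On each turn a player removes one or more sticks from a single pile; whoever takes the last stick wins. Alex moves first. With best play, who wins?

Alex wins

In binary:
  00100  (4)
  01001  (9)
  10000  (16)
  01000  (8)
  00101  (5)
  -----
  10000  (16)
The nim-sum is 16 ≠ 0, so this is an N-position: the player to move can win; Alex has a winning move.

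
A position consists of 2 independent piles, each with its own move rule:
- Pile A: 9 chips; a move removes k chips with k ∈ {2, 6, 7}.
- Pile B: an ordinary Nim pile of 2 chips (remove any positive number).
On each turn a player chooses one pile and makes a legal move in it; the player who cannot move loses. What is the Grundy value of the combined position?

Grundy values for pile A (subtraction set {2, 6, 7}):
g(0) = mex{} = 0
g(1) = mex{} = 0
g(2) = mex{0} = 1
g(3) = mex{0} = 1
g(4) = mex{1} = 0
g(5) = mex{1} = 0
g(6) = mex{0} = 1
g(7) = mex{0} = 1
g(8) = mex{0,1} = 2
g(9) = mex{1} = 0
So g(9) = 0.
Pile B is a plain Nim pile of size 2, so its Grundy value is 2.
The value of a disjunctive sum is the nim-sum of the parts.
Combined value = 0 XOR 2 = 2.

2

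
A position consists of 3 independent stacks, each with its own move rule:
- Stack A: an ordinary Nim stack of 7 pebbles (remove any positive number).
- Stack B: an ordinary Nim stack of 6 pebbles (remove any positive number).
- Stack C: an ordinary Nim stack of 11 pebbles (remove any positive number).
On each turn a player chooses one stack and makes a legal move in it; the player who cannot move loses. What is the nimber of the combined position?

10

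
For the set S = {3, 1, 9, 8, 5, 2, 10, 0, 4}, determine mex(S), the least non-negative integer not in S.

The values 0, 1, 2, 3, 4, 5 are all present; 6 is the first non-negative integer missing from the set.

6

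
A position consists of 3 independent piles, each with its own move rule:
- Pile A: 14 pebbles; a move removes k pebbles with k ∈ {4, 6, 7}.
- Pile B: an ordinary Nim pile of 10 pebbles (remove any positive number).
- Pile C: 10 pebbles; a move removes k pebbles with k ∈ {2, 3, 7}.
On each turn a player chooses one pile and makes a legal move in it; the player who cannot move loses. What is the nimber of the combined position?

10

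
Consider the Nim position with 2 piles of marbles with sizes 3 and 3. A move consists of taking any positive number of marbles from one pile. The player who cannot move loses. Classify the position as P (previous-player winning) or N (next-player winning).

Compute the nim-sum pairwise:
3 ⊕ 3 = 0
The nim-sum is 0, so this is a P-position: the player to move is in a losing position under optimal play.

P-position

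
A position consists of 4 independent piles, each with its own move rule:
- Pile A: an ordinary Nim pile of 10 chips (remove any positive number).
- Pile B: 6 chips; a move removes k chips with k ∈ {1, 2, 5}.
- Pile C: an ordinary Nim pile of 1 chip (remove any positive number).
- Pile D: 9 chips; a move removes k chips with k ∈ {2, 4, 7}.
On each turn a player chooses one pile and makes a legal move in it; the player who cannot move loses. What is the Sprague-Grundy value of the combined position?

Pile A is a plain Nim pile of size 10, so its Grundy value is 10.
Grundy values for pile B (subtraction set {1, 2, 5}):
k:     0  1  2  3  4  5  6
g(k):  0  1  2  0  1  2  0
So g(6) = 0.
Pile C is a plain Nim pile of size 1, so its Grundy value is 1.
Grundy values for pile D (subtraction set {2, 4, 7}):
g(0) = mex{} = 0
g(1) = mex{} = 0
g(2) = mex{0} = 1
g(3) = mex{0} = 1
g(4) = mex{0,1} = 2
g(5) = mex{0,1} = 2
g(6) = mex{1,2} = 0
g(7) = mex{0,1,2} = 3
g(8) = mex{0,2} = 1
g(9) = mex{1,2,3} = 0
So g(9) = 0.
The value of a disjunctive sum is the nim-sum of the parts.
Combined value = 10 XOR 0 XOR 1 XOR 0 = 11.

11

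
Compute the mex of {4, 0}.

1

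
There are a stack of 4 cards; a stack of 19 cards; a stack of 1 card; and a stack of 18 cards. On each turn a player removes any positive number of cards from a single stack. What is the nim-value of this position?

4

Compute the nim-sum pairwise:
4 ⊕ 19 = 23
23 ⊕ 1 = 22
22 ⊕ 18 = 4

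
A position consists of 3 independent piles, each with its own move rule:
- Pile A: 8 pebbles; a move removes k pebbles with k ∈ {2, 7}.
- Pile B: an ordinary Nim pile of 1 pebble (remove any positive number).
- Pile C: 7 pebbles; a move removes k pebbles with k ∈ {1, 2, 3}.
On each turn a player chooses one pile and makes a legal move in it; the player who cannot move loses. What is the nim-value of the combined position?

0

For pile A, compute g(0), g(1), … with moves {2, 7}:
g(0) = mex{} = 0
g(1) = mex{} = 0
g(2) = mex{0} = 1
g(3) = mex{0} = 1
g(4) = mex{1} = 0
g(5) = mex{1} = 0
g(6) = mex{0} = 1
g(7) = mex{0} = 1
g(8) = mex{0,1} = 2
So g(8) = 2.
Pile B is a plain Nim pile of size 1, so its Grundy value is 1.
Build the Grundy sequence for pile C with g(k) = mex{g(k−s) : s ∈ {1, 2, 3}, s ≤ k}:
g(0) = mex{} = 0
g(1) = mex{0} = 1
g(2) = mex{0,1} = 2
g(3) = mex{0,1,2} = 3
g(4) = mex{1,2,3} = 0
g(5) = mex{0,2,3} = 1
g(6) = mex{0,1,3} = 2
g(7) = mex{0,1,2} = 3
So g(7) = 3.
The value of a disjunctive sum is the nim-sum of the parts.
Combined value = 2 XOR 1 XOR 3 = 0.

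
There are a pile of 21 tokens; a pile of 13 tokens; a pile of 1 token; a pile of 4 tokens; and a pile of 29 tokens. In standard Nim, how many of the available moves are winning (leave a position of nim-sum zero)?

0

Compute the nim-sum pairwise:
21 XOR 13 = 24
24 XOR 1 = 25
25 XOR 4 = 29
29 XOR 29 = 0
The nim-sum is already 0, so every move leaves a nonzero nim-sum — there are no winning moves.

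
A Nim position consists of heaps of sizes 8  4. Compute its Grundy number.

Write each in binary and XOR column by column:
  1000  (8)
  0100  (4)
  ----
  1100  (12)

12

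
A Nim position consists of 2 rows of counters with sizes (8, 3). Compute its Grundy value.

Nim-sum: 8 ^ 3 = 11.

11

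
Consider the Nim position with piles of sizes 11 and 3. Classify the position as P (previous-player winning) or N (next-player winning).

N-position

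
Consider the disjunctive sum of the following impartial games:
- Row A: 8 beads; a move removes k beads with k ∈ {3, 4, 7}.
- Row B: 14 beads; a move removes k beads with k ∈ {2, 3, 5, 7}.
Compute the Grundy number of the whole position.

0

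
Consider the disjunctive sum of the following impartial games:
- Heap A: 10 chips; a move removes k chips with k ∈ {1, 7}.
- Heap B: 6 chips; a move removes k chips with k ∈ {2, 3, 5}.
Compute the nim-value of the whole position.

3

Build the Grundy sequence for heap A with g(k) = mex{g(k−s) : s ∈ {1, 7}, s ≤ k}:
g(0) = mex{} = 0
g(1) = mex{0} = 1
g(2) = mex{1} = 0
g(3) = mex{0} = 1
g(4) = mex{1} = 0
g(5) = mex{0} = 1
g(6) = mex{1} = 0
g(7) = mex{0} = 1
g(8) = mex{1} = 0
g(9) = mex{0} = 1
g(10) = mex{1} = 0
So g(10) = 0.
Build the Grundy sequence for heap B with g(k) = mex{g(k−s) : s ∈ {2, 3, 5}, s ≤ k}:
g(0) = mex{} = 0
g(1) = mex{} = 0
g(2) = mex{0} = 1
g(3) = mex{0} = 1
g(4) = mex{0,1} = 2
g(5) = mex{0,1} = 2
g(6) = mex{0,1,2} = 3
So g(6) = 3.
The value of a disjunctive sum is the nim-sum of the parts.
Combined value = 0 XOR 3 = 3.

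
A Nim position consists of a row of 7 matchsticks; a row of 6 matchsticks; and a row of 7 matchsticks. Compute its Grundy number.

Write each in binary and XOR column by column:
  111  (7)
  110  (6)
  111  (7)
  ---
  110  (6)

6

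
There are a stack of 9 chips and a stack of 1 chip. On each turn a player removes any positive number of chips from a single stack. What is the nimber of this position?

In binary:
  1001  (9)
  0001  (1)
  ----
  1000  (8)

8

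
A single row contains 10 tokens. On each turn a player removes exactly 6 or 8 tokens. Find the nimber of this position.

1

Grundy values for subtraction set {6, 8}:
g(0) = mex{} = 0
g(1) = mex{} = 0
g(2) = mex{} = 0
g(3) = mex{} = 0
g(4) = mex{} = 0
g(5) = mex{} = 0
g(6) = mex{0} = 1
g(7) = mex{0} = 1
g(8) = mex{0} = 1
g(9) = mex{0} = 1
g(10) = mex{0} = 1
So g(10) = 1.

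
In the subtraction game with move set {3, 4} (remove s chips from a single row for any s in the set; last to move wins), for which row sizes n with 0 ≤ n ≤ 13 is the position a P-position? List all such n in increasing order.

0, 1, 2, 7, 8, 9

Grundy values for subtraction set {3, 4}:
k:     0  1  2  3  4  5  6  7  8  9 10 11 12 13
g(k):  0  0  0  1  1  1  2  0  0  0  1  1  1  2
The P-positions (g = 0) in 0..13 are 0, 1, 2, 7, 8, 9.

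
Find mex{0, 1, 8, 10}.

2

The values 0, 1 are all present; 2 is the first non-negative integer missing from the set.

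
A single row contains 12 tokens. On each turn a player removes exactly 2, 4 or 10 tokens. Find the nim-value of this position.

Compute g(0), g(1), … for moves {2, 4, 10}:
k:     0  1  2  3  4  5  6  7  8  9 10 11 12
g(k):  0  0  1  1  2  2  0  0  1  1  2  2  0
So g(12) = 0.

0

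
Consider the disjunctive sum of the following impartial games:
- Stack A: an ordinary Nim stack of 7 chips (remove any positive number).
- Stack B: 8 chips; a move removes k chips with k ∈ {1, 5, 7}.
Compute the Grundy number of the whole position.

Stack A is a plain Nim stack of size 7, so its Grundy value is 7.
Grundy values for stack B (subtraction set {1, 5, 7}):
k:     0  1  2  3  4  5  6  7  8
g(k):  0  1  0  1  0  1  0  1  0
So g(8) = 0.
By the Sprague-Grundy theorem, the Grundy value of a sum of independent games is the XOR of the component values.
Combined value = 7 ⊕ 0 = 7.

7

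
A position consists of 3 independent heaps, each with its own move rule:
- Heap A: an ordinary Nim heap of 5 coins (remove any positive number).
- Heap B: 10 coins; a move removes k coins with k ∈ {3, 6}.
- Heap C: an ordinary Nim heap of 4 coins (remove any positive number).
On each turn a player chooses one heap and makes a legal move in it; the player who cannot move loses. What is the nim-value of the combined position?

1

Heap A is a plain Nim heap of size 5, so its Grundy value is 5.
Grundy values for heap B (subtraction set {3, 6}):
g(0) = mex{} = 0
g(1) = mex{} = 0
g(2) = mex{} = 0
g(3) = mex{0} = 1
g(4) = mex{0} = 1
g(5) = mex{0} = 1
g(6) = mex{0,1} = 2
g(7) = mex{0,1} = 2
g(8) = mex{0,1} = 2
g(9) = mex{1,2} = 0
g(10) = mex{1,2} = 0
So g(10) = 0.
Heap C is a plain Nim heap of size 4, so its Grundy value is 4.
The value of a disjunctive sum is the nim-sum of the parts.
Combined value = 5 XOR 0 XOR 4 = 1.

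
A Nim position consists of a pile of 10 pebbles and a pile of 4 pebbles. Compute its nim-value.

Nim-sum: 10 ^ 4 = 14.

14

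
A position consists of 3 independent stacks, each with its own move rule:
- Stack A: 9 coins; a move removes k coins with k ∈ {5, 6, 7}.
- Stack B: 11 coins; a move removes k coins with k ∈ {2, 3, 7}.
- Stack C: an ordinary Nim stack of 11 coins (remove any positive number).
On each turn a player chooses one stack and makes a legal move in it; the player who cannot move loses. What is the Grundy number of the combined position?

Grundy values for stack A (subtraction set {5, 6, 7}):
k:     0  1  2  3  4  5  6  7  8  9
g(k):  0  0  0  0  0  1  1  1  1  1
So g(9) = 1.
Build the Grundy sequence for stack B with g(k) = mex{g(k−s) : s ∈ {2, 3, 7}, s ≤ k}:
k:     0  1  2  3  4  5  6  7  8  9 10 11
g(k):  0  0  1  1  2  0  0  1  1  2  0  0
So g(11) = 0.
Stack C is a plain Nim stack of size 11, so its Grundy value is 11.
The value of a disjunctive sum is the nim-sum of the parts.
Combined value = 1 ⊕ 0 ⊕ 11 = 10.

10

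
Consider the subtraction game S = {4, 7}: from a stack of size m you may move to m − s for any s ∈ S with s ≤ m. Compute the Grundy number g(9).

2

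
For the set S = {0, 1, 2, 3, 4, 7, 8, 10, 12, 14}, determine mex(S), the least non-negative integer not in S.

5

The values 0, 1, 2, 3, 4 are all present; 5 is the first non-negative integer missing from the set.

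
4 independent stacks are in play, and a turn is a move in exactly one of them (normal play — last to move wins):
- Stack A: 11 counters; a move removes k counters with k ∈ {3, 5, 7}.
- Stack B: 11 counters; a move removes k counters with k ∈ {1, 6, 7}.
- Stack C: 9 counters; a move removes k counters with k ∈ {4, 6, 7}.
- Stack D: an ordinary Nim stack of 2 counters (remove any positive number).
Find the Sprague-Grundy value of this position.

3

For stack A, compute g(0), g(1), … with moves {3, 5, 7}:
k:     0  1  2  3  4  5  6  7  8  9 10 11
g(k):  0  0  0  1  1  1  2  2  2  3  0  0
So g(11) = 0.
Grundy values for stack B (subtraction set {1, 6, 7}):
g(0) = mex{} = 0
g(1) = mex{0} = 1
g(2) = mex{1} = 0
g(3) = mex{0} = 1
g(4) = mex{1} = 0
g(5) = mex{0} = 1
g(6) = mex{0,1} = 2
g(7) = mex{0,1,2} = 3
g(8) = mex{0,1,3} = 2
g(9) = mex{0,1,2} = 3
g(10) = mex{0,1,3} = 2
g(11) = mex{0,1,2} = 3
So g(11) = 3.
Grundy values for stack C (subtraction set {4, 6, 7}):
k:     0  1  2  3  4  5  6  7  8  9
g(k):  0  0  0  0  1  1  1  1  2  2
So g(9) = 2.
Stack D is a plain Nim stack of size 2, so its Grundy value is 2.
The value of a disjunctive sum is the nim-sum of the parts.
Combined value = 0 ⊕ 3 ⊕ 2 ⊕ 2 = 3.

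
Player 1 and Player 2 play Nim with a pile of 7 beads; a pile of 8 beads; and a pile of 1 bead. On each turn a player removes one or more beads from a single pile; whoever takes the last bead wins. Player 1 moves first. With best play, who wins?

Nim-sum: 7 ⊕ 8 ⊕ 1 = 14.
The nim-sum is 14 ≠ 0, so this is an N-position: the player to move can win; Player 1 has a winning move.

Player 1 wins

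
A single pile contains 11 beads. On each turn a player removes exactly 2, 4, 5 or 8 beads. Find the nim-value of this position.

Grundy values for subtraction set {2, 4, 5, 8}:
k:     0  1  2  3  4  5  6  7  8  9 10 11
g(k):  0  0  1  1  2  2  3  0  4  1  0  2
So g(11) = 2.

2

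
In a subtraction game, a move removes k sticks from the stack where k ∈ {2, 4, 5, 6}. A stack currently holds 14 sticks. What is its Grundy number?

3

Compute g(0), g(1), … for moves {2, 4, 5, 6}:
k:     0  1  2  3  4  5  6  7  8  9 10 11 12 13 14
g(k):  0  0  1  1  2  2  3  3  0  0  1  1  2  2  3
So g(14) = 3.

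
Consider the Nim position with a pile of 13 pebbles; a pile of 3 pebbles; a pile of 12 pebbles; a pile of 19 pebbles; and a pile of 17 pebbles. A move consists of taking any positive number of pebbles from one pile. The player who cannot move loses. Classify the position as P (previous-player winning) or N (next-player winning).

Bitwise XOR of the heap sizes:
  01101  (13)
  00011  (3)
  01100  (12)
  10011  (19)
  10001  (17)
  -----
  00000  (0)
The nim-sum is 0, so this is a P-position: the player to move is in a losing position under optimal play.

P-position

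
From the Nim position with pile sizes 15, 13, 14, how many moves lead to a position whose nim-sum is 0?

3

Nim-sum: 15 XOR 13 XOR 14 = 12.
The overall nim-sum is X = 12. A pile of size p has a winning move iff p XOR X < p (reduce it to p XOR X).
  15: 15 XOR 12 = 3 < 15 — winning move (to 3).
  13: 13 XOR 12 = 1 < 13 — winning move (to 1).
  14: 14 XOR 12 = 2 < 14 — winning move (to 2).
That gives 3 winning moves.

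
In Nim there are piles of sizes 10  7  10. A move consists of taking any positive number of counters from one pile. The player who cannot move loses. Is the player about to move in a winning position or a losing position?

Winning position

Nim-sum: 10 XOR 7 XOR 10 = 7.
The nim-sum is 7 ≠ 0, so this is an N-position: the player to move can win.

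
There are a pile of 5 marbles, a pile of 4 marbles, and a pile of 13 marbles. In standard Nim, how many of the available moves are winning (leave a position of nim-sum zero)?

1

Compute the nim-sum pairwise:
5 XOR 4 = 1
1 XOR 13 = 12
The overall nim-sum is X = 12. A pile of size p has a winning move iff p XOR X < p (reduce it to p XOR X).
  5: 5 XOR 12 = 9 ≥ 5 — no move.
  4: 4 XOR 12 = 8 ≥ 4 — no move.
  13: 13 XOR 12 = 1 < 13 — winning move (to 1).
That gives 1 winning move.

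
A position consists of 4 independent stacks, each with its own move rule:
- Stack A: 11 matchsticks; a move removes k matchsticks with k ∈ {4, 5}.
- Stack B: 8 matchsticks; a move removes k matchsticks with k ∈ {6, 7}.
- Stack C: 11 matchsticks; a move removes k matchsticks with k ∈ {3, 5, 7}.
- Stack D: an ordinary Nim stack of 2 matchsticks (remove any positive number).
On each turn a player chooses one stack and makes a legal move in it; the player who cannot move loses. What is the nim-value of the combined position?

3

Build the Grundy sequence for stack A with g(k) = mex{g(k−s) : s ∈ {4, 5}, s ≤ k}:
k:     0  1  2  3  4  5  6  7  8  9 10 11
g(k):  0  0  0  0  1  1  1  1  2  0  0  0
So g(11) = 0.
For stack B, compute g(0), g(1), … with moves {6, 7}:
g(0) = mex{} = 0
g(1) = mex{} = 0
g(2) = mex{} = 0
g(3) = mex{} = 0
g(4) = mex{} = 0
g(5) = mex{} = 0
g(6) = mex{0} = 1
g(7) = mex{0} = 1
g(8) = mex{0} = 1
So g(8) = 1.
For stack C, compute g(0), g(1), … with moves {3, 5, 7}:
k:     0  1  2  3  4  5  6  7  8  9 10 11
g(k):  0  0  0  1  1  1  2  2  2  3  0  0
So g(11) = 0.
Stack D is a plain Nim stack of size 2, so its Grundy value is 2.
By the Sprague-Grundy theorem, the Grundy value of a sum of independent games is the XOR of the component values.
Combined value = 0 XOR 1 XOR 0 XOR 2 = 3.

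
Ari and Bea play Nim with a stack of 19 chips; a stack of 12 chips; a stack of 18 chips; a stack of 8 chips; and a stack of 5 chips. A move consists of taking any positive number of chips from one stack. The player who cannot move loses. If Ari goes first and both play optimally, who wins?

Bea wins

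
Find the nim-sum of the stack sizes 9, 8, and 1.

0

Compute the nim-sum pairwise:
9 ⊕ 8 = 1
1 ⊕ 1 = 0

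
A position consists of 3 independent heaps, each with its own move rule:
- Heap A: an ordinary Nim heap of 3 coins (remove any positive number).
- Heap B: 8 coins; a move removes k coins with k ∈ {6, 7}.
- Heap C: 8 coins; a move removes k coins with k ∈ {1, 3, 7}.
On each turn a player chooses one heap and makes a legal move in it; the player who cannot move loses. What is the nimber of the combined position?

2

Heap A is a plain Nim heap of size 3, so its Grundy value is 3.
Build the Grundy sequence for heap B with g(k) = mex{g(k−s) : s ∈ {6, 7}, s ≤ k}:
k:     0  1  2  3  4  5  6  7  8
g(k):  0  0  0  0  0  0  1  1  1
So g(8) = 1.
For heap C, compute g(0), g(1), … with moves {1, 3, 7}:
g(0) = mex{} = 0
g(1) = mex{0} = 1
g(2) = mex{1} = 0
g(3) = mex{0} = 1
g(4) = mex{1} = 0
g(5) = mex{0} = 1
g(6) = mex{1} = 0
g(7) = mex{0} = 1
g(8) = mex{1} = 0
So g(8) = 0.
By the Sprague-Grundy theorem, the Grundy value of a sum of independent games is the XOR of the component values.
Combined value = 3 ⊕ 1 ⊕ 0 = 2.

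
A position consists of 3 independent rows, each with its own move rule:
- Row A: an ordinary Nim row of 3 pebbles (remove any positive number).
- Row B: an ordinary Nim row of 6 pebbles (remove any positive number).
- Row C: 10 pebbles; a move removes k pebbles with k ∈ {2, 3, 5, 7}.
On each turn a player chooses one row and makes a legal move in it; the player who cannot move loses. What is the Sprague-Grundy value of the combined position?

5

Row A is a plain Nim row of size 3, so its Grundy value is 3.
Row B is a plain Nim row of size 6, so its Grundy value is 6.
Grundy values for row C (subtraction set {2, 3, 5, 7}):
g(0) = mex{} = 0
g(1) = mex{} = 0
g(2) = mex{0} = 1
g(3) = mex{0} = 1
g(4) = mex{0,1} = 2
g(5) = mex{0,1} = 2
g(6) = mex{0,1,2} = 3
g(7) = mex{0,1,2} = 3
g(8) = mex{0,1,2,3} = 4
g(9) = mex{1,2,3} = 0
g(10) = mex{1,2,3,4} = 0
So g(10) = 0.
The value of a disjunctive sum is the nim-sum of the parts.
Combined value = 3 XOR 6 XOR 0 = 5.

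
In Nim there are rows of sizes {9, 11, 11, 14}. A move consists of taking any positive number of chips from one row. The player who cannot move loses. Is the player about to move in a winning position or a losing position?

Winning position

Bitwise XOR of the heap sizes:
  1001  (9)
  1011  (11)
  1011  (11)
  1110  (14)
  ----
  0111  (7)
The nim-sum is 7 ≠ 0, so this is an N-position: the player to move can win.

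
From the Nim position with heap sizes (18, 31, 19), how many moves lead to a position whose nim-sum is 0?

3

Compute the nim-sum pairwise:
18 XOR 31 = 13
13 XOR 19 = 30
The overall nim-sum is X = 30. A heap of size p has a winning move iff p XOR X < p (reduce it to p XOR X).
  18: 18 XOR 30 = 12 < 18 — winning move (to 12).
  31: 31 XOR 30 = 1 < 31 — winning move (to 1).
  19: 19 XOR 30 = 13 < 19 — winning move (to 13).
That gives 3 winning moves.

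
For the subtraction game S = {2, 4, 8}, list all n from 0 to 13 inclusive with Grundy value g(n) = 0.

Build the Grundy sequence with g(k) = mex{g(k−s) : s ∈ {2, 4, 8}, s ≤ k}:
k:     0  1  2  3  4  5  6  7  8  9 10 11 12 13
g(k):  0  0  1  1  2  2  0  0  1  1  2  2  0  0
The P-positions (g = 0) in 0..13 are 0, 1, 6, 7, 12, 13.

0, 1, 6, 7, 12, 13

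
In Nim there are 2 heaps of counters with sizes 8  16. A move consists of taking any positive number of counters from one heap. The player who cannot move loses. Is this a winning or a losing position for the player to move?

Winning position

Nim-sum: 8 XOR 16 = 24.
The nim-sum is 24 ≠ 0, so this is an N-position: the player to move can win.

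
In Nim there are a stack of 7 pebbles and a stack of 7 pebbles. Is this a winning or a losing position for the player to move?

Losing position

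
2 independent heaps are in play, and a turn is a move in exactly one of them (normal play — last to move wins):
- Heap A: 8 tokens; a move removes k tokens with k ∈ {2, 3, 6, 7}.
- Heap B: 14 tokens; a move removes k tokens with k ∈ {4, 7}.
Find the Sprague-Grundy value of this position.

Build the Grundy sequence for heap A with g(k) = mex{g(k−s) : s ∈ {2, 3, 6, 7}, s ≤ k}:
k:     0  1  2  3  4  5  6  7  8
g(k):  0  0  1  1  2  0  3  1  2
So g(8) = 2.
Build the Grundy sequence for heap B with g(k) = mex{g(k−s) : s ∈ {4, 7}, s ≤ k}:
k:     0  1  2  3  4  5  6  7  8  9 10 11 12 13 14
g(k):  0  0  0  0  1  1  1  1  2  2  2  0  0  0  0
So g(14) = 0.
The value of a disjunctive sum is the nim-sum of the parts.
Combined value = 2 ⊕ 0 = 2.

2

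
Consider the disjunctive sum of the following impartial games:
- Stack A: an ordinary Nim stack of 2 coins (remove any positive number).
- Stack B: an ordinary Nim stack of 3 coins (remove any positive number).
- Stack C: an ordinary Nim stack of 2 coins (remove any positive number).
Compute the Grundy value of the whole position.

3

Stack A is a plain Nim stack of size 2, so its Grundy value is 2.
Stack B is a plain Nim stack of size 3, so its Grundy value is 3.
Stack C is a plain Nim stack of size 2, so its Grundy value is 2.
By the Sprague-Grundy theorem, the Grundy value of a sum of independent games is the XOR of the component values.
Combined value = 2 ⊕ 3 ⊕ 2 = 3.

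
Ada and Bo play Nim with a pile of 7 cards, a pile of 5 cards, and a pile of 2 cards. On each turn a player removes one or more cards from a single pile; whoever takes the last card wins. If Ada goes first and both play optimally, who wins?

Bo wins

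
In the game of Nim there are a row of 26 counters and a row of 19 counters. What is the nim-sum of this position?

9

Nim-sum: 26 ⊕ 19 = 9.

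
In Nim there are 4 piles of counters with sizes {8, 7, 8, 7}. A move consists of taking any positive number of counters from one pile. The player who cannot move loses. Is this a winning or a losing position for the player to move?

Compute the nim-sum pairwise:
8 ⊕ 7 = 15
15 ⊕ 8 = 7
7 ⊕ 7 = 0
The nim-sum is 0, so this is a P-position: the player to move is in a losing position under optimal play.

Losing position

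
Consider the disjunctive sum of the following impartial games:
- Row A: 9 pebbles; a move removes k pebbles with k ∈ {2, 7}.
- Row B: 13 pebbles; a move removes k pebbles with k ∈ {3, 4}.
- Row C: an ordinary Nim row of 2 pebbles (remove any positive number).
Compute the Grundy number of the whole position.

0

Build the Grundy sequence for row A with g(k) = mex{g(k−s) : s ∈ {2, 7}, s ≤ k}:
g(0) = mex{} = 0
g(1) = mex{} = 0
g(2) = mex{0} = 1
g(3) = mex{0} = 1
g(4) = mex{1} = 0
g(5) = mex{1} = 0
g(6) = mex{0} = 1
g(7) = mex{0} = 1
g(8) = mex{0,1} = 2
g(9) = mex{1} = 0
So g(9) = 0.
Grundy values for row B (subtraction set {3, 4}):
g(0) = mex{} = 0
g(1) = mex{} = 0
g(2) = mex{} = 0
g(3) = mex{0} = 1
g(4) = mex{0} = 1
g(5) = mex{0} = 1
g(6) = mex{0,1} = 2
g(7) = mex{1} = 0
g(8) = mex{1} = 0
g(9) = mex{1,2} = 0
g(10) = mex{0,2} = 1
g(11) = mex{0} = 1
g(12) = mex{0} = 1
g(13) = mex{0,1} = 2
So g(13) = 2.
Row C is a plain Nim row of size 2, so its Grundy value is 2.
By the Sprague-Grundy theorem, the Grundy value of a sum of independent games is the XOR of the component values.
Combined value = 0 XOR 2 XOR 2 = 0.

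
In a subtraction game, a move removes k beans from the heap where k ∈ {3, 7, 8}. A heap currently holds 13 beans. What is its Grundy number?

Build the Grundy sequence with g(k) = mex{g(k−s) : s ∈ {3, 7, 8}, s ≤ k}:
k:     0  1  2  3  4  5  6  7  8  9 10 11 12 13
g(k):  0  0  0  1  1  1  0  2  2  1  3  0  0  2
So g(13) = 2.

2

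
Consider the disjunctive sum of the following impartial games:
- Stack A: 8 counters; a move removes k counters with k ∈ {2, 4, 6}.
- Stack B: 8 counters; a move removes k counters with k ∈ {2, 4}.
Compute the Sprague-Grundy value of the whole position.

1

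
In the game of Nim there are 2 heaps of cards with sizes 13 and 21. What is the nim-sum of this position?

24

Nim-sum: 13 ⊕ 21 = 24.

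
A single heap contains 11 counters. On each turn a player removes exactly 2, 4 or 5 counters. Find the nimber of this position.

2

Compute g(0), g(1), … for moves {2, 4, 5}:
g(0) = mex{} = 0
g(1) = mex{} = 0
g(2) = mex{0} = 1
g(3) = mex{0} = 1
g(4) = mex{0,1} = 2
g(5) = mex{0,1} = 2
g(6) = mex{0,1,2} = 3
g(7) = mex{1,2} = 0
g(8) = mex{1,2,3} = 0
g(9) = mex{0,2} = 1
g(10) = mex{0,2,3} = 1
g(11) = mex{0,1,3} = 2
So g(11) = 2.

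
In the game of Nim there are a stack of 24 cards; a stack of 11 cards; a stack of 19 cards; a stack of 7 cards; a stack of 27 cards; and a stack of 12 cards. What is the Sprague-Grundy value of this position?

Nim-sum: 24 XOR 11 XOR 19 XOR 7 XOR 27 XOR 12 = 16.

16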